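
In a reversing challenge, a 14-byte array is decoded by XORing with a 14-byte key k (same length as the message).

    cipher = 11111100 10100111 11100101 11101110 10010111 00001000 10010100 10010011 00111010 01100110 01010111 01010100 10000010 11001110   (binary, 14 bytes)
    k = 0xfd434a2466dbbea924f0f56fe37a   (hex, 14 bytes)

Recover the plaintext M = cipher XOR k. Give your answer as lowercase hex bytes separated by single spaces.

XOR is its own inverse, so applying the key byte-wise gives the result directly.
fc xor fd = 01
a7 xor 43 = e4
e5 xor 4a = af
ee xor 24 = ca
97 xor 66 = f1
08 xor db = d3
94 xor be = 2a
93 xor a9 = 3a
3a xor 24 = 1e
66 xor f0 = 96
57 xor f5 = a2
54 xor 6f = 3b
82 xor e3 = 61
ce xor 7a = b4

01 e4 af ca f1 d3 2a 3a 1e 96 a2 3b 61 b4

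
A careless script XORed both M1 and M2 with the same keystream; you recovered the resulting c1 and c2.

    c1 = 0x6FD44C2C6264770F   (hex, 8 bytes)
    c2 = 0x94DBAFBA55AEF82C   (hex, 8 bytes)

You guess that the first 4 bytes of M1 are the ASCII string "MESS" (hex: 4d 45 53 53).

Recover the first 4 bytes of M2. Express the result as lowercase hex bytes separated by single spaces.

b6 4a b0 c5

First, c1 ⊕ c2 = (M1 ⊕ K) ⊕ (M2 ⊕ K) = M1 ⊕ M2, so the key drops out. Then M2 = (M1 ⊕ M2) ⊕ M1 over the first 4 bytes.
byte 0: (6f ^ 94) ^ 4d = fb ^ 4d = b6
byte 1: (d4 ^ db) ^ 45 = 0f ^ 45 = 4a
byte 2: (4c ^ af) ^ 53 = e3 ^ 53 = b0
byte 3: (2c ^ ba) ^ 53 = 96 ^ 53 = c5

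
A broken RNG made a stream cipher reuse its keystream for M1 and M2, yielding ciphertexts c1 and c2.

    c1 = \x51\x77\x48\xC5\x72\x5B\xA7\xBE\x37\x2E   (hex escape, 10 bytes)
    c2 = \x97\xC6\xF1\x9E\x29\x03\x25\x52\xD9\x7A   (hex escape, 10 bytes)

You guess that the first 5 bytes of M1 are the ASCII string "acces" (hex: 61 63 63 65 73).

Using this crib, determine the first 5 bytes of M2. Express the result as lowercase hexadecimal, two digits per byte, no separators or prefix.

First, c1 ⊕ c2 = (M1 ⊕ K) ⊕ (M2 ⊕ K) = M1 ⊕ M2, so the key drops out. Then M2 = (M1 ⊕ M2) ⊕ M1 over the first 5 bytes.
byte 0: (51 XOR 97) XOR 61 = c6 XOR 61 = a7
byte 1: (77 XOR c6) XOR 63 = b1 XOR 63 = d2
byte 2: (48 XOR f1) XOR 63 = b9 XOR 63 = da
byte 3: (c5 XOR 9e) XOR 65 = 5b XOR 65 = 3e
byte 4: (72 XOR 29) XOR 73 = 5b XOR 73 = 28

a7d2da3e28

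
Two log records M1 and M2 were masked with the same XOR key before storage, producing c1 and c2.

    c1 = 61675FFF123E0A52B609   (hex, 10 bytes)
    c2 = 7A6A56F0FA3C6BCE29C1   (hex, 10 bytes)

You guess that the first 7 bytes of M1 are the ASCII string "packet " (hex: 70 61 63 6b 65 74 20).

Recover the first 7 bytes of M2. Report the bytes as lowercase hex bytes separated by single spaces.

6b 6c 6a 64 8d 76 41

First, c1 ⊕ c2 = (M1 ⊕ K) ⊕ (M2 ⊕ K) = M1 ⊕ M2, so the key drops out. Then M2 = (M1 ⊕ M2) ⊕ M1 over the first 7 bytes.
byte 0: (61 XOR 7a) XOR 70 = 1b XOR 70 = 6b
byte 1: (67 XOR 6a) XOR 61 = 0d XOR 61 = 6c
byte 2: (5f XOR 56) XOR 63 = 09 XOR 63 = 6a
byte 3: (ff XOR f0) XOR 6b = 0f XOR 6b = 64
byte 4: (12 XOR fa) XOR 65 = e8 XOR 65 = 8d
byte 5: (3e XOR 3c) XOR 74 = 02 XOR 74 = 76
byte 6: (0a XOR 6b) XOR 20 = 61 XOR 20 = 41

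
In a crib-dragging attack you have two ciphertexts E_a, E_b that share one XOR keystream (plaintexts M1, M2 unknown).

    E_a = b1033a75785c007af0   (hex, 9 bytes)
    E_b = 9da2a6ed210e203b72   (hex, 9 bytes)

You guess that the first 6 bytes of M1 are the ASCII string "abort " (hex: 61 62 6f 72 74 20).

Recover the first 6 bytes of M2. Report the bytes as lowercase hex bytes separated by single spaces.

4d c3 f3 ea 2d 72

First, E_a ⊕ E_b = (M1 ⊕ K) ⊕ (M2 ⊕ K) = M1 ⊕ M2, so the key drops out. Then M2 = (M1 ⊕ M2) ⊕ M1 over the first 6 bytes.
byte 0: (b1 ^ 9d) ^ 61 = 2c ^ 61 = 4d
byte 1: (03 ^ a2) ^ 62 = a1 ^ 62 = c3
byte 2: (3a ^ a6) ^ 6f = 9c ^ 6f = f3
byte 3: (75 ^ ed) ^ 72 = 98 ^ 72 = ea
byte 4: (78 ^ 21) ^ 74 = 59 ^ 74 = 2d
byte 5: (5c ^ 0e) ^ 20 = 52 ^ 20 = 72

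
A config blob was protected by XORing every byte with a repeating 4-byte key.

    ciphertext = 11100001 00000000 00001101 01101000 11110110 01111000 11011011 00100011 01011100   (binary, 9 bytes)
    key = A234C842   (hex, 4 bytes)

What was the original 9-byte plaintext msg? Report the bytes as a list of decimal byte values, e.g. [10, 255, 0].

The 4-byte key repeats, so the effective keystream is a2 34 c8 42 a2 34 c8 42 a2.
byte 0: 225 XOR 162 =  67
byte 1:   0 XOR  52 =  52
byte 2:  13 XOR 200 = 197
byte 3: 104 XOR  66 =  42
byte 4: 246 XOR 162 =  84
byte 5: 120 XOR  52 =  76
byte 6: 219 XOR 200 =  19
byte 7:  35 XOR  66 =  97
byte 8:  92 XOR 162 = 254

[67, 52, 197, 42, 84, 76, 19, 97, 254]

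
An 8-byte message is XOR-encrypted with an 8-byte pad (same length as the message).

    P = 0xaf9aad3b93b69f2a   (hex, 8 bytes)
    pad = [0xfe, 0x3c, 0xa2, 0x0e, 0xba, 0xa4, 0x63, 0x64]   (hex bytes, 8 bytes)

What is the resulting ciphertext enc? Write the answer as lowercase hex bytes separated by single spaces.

XOR is its own inverse, so applying the key byte-wise gives the result directly.
af xor fe = 51
9a xor 3c = a6
ad xor a2 = 0f
3b xor 0e = 35
93 xor ba = 29
b6 xor a4 = 12
9f xor 63 = fc
2a xor 64 = 4e

51 a6 0f 35 29 12 fc 4e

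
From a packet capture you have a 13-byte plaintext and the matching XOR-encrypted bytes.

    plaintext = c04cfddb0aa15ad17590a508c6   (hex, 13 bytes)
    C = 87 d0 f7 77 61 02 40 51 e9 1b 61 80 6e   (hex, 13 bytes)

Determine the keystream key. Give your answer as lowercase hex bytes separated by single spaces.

47 9c 0a ac 6b a3 1a 80 9c 8b c4 88 a8

Since C = plaintext ⊕ key, XORing both sides with plaintext gives key = plaintext ⊕ C.
byte 0: c0 xor 87 = 47
byte 1: 4c xor d0 = 9c
byte 2: fd xor f7 = 0a
byte 3: db xor 77 = ac
byte 4: 0a xor 61 = 6b
byte 5: a1 xor 02 = a3
byte 6: 5a xor 40 = 1a
byte 7: d1 xor 51 = 80
byte 8: 75 xor e9 = 9c
byte 9: 90 xor 1b = 8b
byte 10: a5 xor 61 = c4
byte 11: 08 xor 80 = 88
byte 12: c6 xor 6e = a8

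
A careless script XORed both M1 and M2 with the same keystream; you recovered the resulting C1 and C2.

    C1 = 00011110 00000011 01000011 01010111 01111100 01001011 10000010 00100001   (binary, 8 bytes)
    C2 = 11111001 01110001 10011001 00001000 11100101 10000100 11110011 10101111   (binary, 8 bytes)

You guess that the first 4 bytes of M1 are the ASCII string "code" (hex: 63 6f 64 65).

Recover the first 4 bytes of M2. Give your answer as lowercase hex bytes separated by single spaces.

84 1d be 3a

First, C1 ⊕ C2 = (M1 ⊕ K) ⊕ (M2 ⊕ K) = M1 ⊕ M2, so the key drops out. Then M2 = (M1 ⊕ M2) ⊕ M1 over the first 4 bytes.
byte 0: (1e ⊕ f9) ⊕ 63 = e7 ⊕ 63 = 84
byte 1: (03 ⊕ 71) ⊕ 6f = 72 ⊕ 6f = 1d
byte 2: (43 ⊕ 99) ⊕ 64 = da ⊕ 64 = be
byte 3: (57 ⊕ 08) ⊕ 65 = 5f ⊕ 65 = 3a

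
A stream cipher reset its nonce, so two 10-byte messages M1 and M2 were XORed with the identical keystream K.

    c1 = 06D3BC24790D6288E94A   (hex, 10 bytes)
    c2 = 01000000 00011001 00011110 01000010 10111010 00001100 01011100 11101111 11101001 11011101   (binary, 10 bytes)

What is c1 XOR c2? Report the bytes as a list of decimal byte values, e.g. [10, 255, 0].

c1 ⊕ c2 = (M1 ⊕ K) ⊕ (M2 ⊕ K) = M1 ⊕ M2 — the shared key cancels under XOR.
byte 0:   6 XOR  64 =  70
byte 1: 211 XOR  25 = 202
byte 2: 188 XOR  30 = 162
byte 3:  36 XOR  66 = 102
byte 4: 121 XOR 186 = 195
byte 5:  13 XOR  12 =   1
byte 6:  98 XOR  92 =  62
byte 7: 136 XOR 239 = 103
byte 8: 233 XOR 233 =   0
byte 9:  74 XOR 221 = 151

[70, 202, 162, 102, 195, 1, 62, 103, 0, 151]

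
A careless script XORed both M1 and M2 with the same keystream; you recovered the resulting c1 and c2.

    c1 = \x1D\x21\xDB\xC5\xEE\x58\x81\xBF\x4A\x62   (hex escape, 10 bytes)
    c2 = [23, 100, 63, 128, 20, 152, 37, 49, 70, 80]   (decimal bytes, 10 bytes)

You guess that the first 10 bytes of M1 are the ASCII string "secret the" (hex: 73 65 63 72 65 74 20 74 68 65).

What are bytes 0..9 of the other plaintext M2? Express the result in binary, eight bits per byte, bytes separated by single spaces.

First, c1 ⊕ c2 = (M1 ⊕ K) ⊕ (M2 ⊕ K) = M1 ⊕ M2, so the key drops out. Then M2 = (M1 ⊕ M2) ⊕ M1 over the first 10 bytes.
byte 0: (1d XOR 17) XOR 73 = 0a XOR 73 = 79
byte 1: (21 XOR 64) XOR 65 = 45 XOR 65 = 20
byte 2: (db XOR 3f) XOR 63 = e4 XOR 63 = 87
byte 3: (c5 XOR 80) XOR 72 = 45 XOR 72 = 37
byte 4: (ee XOR 14) XOR 65 = fa XOR 65 = 9f
byte 5: (58 XOR 98) XOR 74 = c0 XOR 74 = b4
byte 6: (81 XOR 25) XOR 20 = a4 XOR 20 = 84
byte 7: (bf XOR 31) XOR 74 = 8e XOR 74 = fa
byte 8: (4a XOR 46) XOR 68 = 0c XOR 68 = 64
byte 9: (62 XOR 50) XOR 65 = 32 XOR 65 = 57

01111001 00100000 10000111 00110111 10011111 10110100 10000100 11111010 01100100 01010111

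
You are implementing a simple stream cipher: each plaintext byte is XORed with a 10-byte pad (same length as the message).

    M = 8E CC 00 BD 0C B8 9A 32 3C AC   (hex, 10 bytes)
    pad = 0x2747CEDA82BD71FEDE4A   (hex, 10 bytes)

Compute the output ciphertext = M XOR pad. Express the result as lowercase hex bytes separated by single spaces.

8e ⊕ 27 = a9
cc ⊕ 47 = 8b
00 ⊕ ce = ce
bd ⊕ da = 67
0c ⊕ 82 = 8e
b8 ⊕ bd = 05
9a ⊕ 71 = eb
32 ⊕ fe = cc
3c ⊕ de = e2
ac ⊕ 4a = e6

a9 8b ce 67 8e 05 eb cc e2 e6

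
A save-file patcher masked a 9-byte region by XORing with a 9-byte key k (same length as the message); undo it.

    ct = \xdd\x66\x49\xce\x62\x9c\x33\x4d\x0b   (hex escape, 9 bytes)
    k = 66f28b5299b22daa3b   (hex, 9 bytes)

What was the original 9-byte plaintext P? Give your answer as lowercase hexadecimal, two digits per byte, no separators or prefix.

dd xor 66 = bb
66 xor f2 = 94
49 xor 8b = c2
ce xor 52 = 9c
62 xor 99 = fb
9c xor b2 = 2e
33 xor 2d = 1e
4d xor aa = e7
0b xor 3b = 30

bb94c29cfb2e1ee730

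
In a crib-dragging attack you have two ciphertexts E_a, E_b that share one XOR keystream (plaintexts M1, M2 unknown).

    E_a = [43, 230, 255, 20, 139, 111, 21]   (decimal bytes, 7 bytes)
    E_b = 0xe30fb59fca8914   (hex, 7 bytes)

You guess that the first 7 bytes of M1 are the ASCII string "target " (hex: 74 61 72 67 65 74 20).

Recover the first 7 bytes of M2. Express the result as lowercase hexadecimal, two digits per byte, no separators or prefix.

First, E_a ⊕ E_b = (M1 ⊕ K) ⊕ (M2 ⊕ K) = M1 ⊕ M2, so the key drops out. Then M2 = (M1 ⊕ M2) ⊕ M1 over the first 7 bytes.
byte 0: (2b xor e3) xor 74 = c8 xor 74 = bc
byte 1: (e6 xor 0f) xor 61 = e9 xor 61 = 88
byte 2: (ff xor b5) xor 72 = 4a xor 72 = 38
byte 3: (14 xor 9f) xor 67 = 8b xor 67 = ec
byte 4: (8b xor ca) xor 65 = 41 xor 65 = 24
byte 5: (6f xor 89) xor 74 = e6 xor 74 = 92
byte 6: (15 xor 14) xor 20 = 01 xor 20 = 21

bc8838ec249221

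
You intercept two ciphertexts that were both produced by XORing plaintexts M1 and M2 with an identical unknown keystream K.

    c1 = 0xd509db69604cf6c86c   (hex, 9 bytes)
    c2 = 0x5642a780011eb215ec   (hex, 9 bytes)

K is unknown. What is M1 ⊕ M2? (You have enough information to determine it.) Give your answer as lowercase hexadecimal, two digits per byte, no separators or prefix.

834b7ce9615244dd80

c1 ⊕ c2 = (M1 ⊕ K) ⊕ (M2 ⊕ K) = M1 ⊕ M2 — the shared key cancels under XOR.
byte 0: d5 XOR 56 = 83
byte 1: 09 XOR 42 = 4b
byte 2: db XOR a7 = 7c
byte 3: 69 XOR 80 = e9
byte 4: 60 XOR 01 = 61
byte 5: 4c XOR 1e = 52
byte 6: f6 XOR b2 = 44
byte 7: c8 XOR 15 = dd
byte 8: 6c XOR ec = 80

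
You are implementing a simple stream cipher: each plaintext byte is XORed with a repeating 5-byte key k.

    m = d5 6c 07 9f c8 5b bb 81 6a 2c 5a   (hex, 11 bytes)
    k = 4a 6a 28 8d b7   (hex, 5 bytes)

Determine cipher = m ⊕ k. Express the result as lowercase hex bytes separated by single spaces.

9f 06 2f 12 7f 11 d1 a9 e7 9b 10

The 5-byte key repeats, so the effective keystream is 4a 6a 28 8d b7 4a 6a 28 8d b7 4a.
byte 0: d5 XOR 4a = 9f
byte 1: 6c XOR 6a = 06
byte 2: 07 XOR 28 = 2f
byte 3: 9f XOR 8d = 12
byte 4: c8 XOR b7 = 7f
byte 5: 5b XOR 4a = 11
byte 6: bb XOR 6a = d1
byte 7: 81 XOR 28 = a9
byte 8: 6a XOR 8d = e7
byte 9: 2c XOR b7 = 9b
byte 10: 5a XOR 4a = 10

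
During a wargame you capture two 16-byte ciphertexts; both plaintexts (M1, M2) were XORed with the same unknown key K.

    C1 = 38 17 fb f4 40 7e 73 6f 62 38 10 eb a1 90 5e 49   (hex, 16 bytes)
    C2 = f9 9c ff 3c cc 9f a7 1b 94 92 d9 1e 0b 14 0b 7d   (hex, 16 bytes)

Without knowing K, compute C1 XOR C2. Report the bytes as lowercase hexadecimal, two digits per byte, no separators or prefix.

C1 ⊕ C2 = (M1 ⊕ K) ⊕ (M2 ⊕ K) = M1 ⊕ M2 — the shared key cancels under XOR.
byte 0: 38 ⊕ f9 = c1
byte 1: 17 ⊕ 9c = 8b
byte 2: fb ⊕ ff = 04
byte 3: f4 ⊕ 3c = c8
byte 4: 40 ⊕ cc = 8c
byte 5: 7e ⊕ 9f = e1
byte 6: 73 ⊕ a7 = d4
byte 7: 6f ⊕ 1b = 74
byte 8: 62 ⊕ 94 = f6
byte 9: 38 ⊕ 92 = aa
byte 10: 10 ⊕ d9 = c9
byte 11: eb ⊕ 1e = f5
byte 12: a1 ⊕ 0b = aa
byte 13: 90 ⊕ 14 = 84
byte 14: 5e ⊕ 0b = 55
byte 15: 49 ⊕ 7d = 34

c18b04c88ce1d474f6aac9f5aa845534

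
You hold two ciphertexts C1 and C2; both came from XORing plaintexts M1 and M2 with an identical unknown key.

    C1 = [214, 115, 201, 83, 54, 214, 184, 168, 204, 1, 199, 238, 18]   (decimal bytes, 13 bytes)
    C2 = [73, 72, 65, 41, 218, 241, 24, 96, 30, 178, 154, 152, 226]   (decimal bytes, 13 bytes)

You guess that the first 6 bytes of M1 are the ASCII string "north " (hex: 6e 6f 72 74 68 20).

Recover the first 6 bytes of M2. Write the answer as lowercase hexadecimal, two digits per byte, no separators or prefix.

f154fa0e8407

First, C1 ⊕ C2 = (M1 ⊕ K) ⊕ (M2 ⊕ K) = M1 ⊕ M2, so the key drops out. Then M2 = (M1 ⊕ M2) ⊕ M1 over the first 6 bytes.
byte 0: (d6 ⊕ 49) ⊕ 6e = 9f ⊕ 6e = f1
byte 1: (73 ⊕ 48) ⊕ 6f = 3b ⊕ 6f = 54
byte 2: (c9 ⊕ 41) ⊕ 72 = 88 ⊕ 72 = fa
byte 3: (53 ⊕ 29) ⊕ 74 = 7a ⊕ 74 = 0e
byte 4: (36 ⊕ da) ⊕ 68 = ec ⊕ 68 = 84
byte 5: (d6 ⊕ f1) ⊕ 20 = 27 ⊕ 20 = 07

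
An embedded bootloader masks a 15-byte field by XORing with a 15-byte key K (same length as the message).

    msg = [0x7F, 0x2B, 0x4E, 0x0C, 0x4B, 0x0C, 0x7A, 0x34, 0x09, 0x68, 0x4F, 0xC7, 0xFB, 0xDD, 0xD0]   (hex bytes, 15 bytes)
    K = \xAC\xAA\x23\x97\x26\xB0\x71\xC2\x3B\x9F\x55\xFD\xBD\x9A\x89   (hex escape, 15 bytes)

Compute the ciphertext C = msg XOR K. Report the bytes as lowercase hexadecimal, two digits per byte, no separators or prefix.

7f xor ac = d3
2b xor aa = 81
4e xor 23 = 6d
0c xor 97 = 9b
4b xor 26 = 6d
0c xor b0 = bc
7a xor 71 = 0b
34 xor c2 = f6
09 xor 3b = 32
68 xor 9f = f7
4f xor 55 = 1a
c7 xor fd = 3a
fb xor bd = 46
dd xor 9a = 47
d0 xor 89 = 59

d3816d9b6dbc0bf632f71a3a464759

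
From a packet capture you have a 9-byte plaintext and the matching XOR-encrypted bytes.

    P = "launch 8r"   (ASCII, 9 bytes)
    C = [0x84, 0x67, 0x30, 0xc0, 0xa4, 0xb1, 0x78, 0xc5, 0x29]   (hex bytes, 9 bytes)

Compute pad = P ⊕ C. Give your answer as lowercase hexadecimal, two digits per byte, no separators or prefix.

e80645aec7d958fd5b

Since C = P ⊕ pad, XORing both sides with P gives pad = P ⊕ C.
byte 0: 108 XOR 132 = 232
byte 1:  97 XOR 103 =   6
byte 2: 117 XOR  48 =  69
byte 3: 110 XOR 192 = 174
byte 4:  99 XOR 164 = 199
byte 5: 104 XOR 177 = 217
byte 6:  32 XOR 120 =  88
byte 7:  56 XOR 197 = 253
byte 8: 114 XOR  41 =  91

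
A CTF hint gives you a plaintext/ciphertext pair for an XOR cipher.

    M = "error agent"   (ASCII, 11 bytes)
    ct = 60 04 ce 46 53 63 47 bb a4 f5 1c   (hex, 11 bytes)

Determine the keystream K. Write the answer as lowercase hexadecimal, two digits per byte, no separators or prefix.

0576bc29214326dcc19b68

Since ct = M ⊕ K, XORing both sides with M gives K = M ⊕ ct.
byte 0: 65 ^ 60 = 05
byte 1: 72 ^ 04 = 76
byte 2: 72 ^ ce = bc
byte 3: 6f ^ 46 = 29
byte 4: 72 ^ 53 = 21
byte 5: 20 ^ 63 = 43
byte 6: 61 ^ 47 = 26
byte 7: 67 ^ bb = dc
byte 8: 65 ^ a4 = c1
byte 9: 6e ^ f5 = 9b
byte 10: 74 ^ 1c = 68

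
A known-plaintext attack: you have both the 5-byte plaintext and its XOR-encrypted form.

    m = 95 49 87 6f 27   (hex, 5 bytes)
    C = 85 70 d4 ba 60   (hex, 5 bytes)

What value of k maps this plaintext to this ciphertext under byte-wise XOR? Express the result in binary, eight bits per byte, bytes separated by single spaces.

00010000 00111001 01010011 11010101 01000111

Since C = m ⊕ k, XORing both sides with m gives k = m ⊕ C.
95 ^ 85 = 10
49 ^ 70 = 39
87 ^ d4 = 53
6f ^ ba = d5
27 ^ 60 = 47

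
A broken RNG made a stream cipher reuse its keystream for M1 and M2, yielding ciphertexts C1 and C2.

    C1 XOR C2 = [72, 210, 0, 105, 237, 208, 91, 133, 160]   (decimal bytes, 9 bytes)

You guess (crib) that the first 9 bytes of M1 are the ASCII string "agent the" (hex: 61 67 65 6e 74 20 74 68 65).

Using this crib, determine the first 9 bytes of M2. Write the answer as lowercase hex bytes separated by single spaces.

Since C1 ⊕ C2 = M1 ⊕ M2, XORing with the guessed M1 bytes yields the corresponding M2 bytes: M2 = (C1 ⊕ C2) ⊕ M1.
byte 0: 48 ^ 61 = 29
byte 1: d2 ^ 67 = b5
byte 2: 00 ^ 65 = 65
byte 3: 69 ^ 6e = 07
byte 4: ed ^ 74 = 99
byte 5: d0 ^ 20 = f0
byte 6: 5b ^ 74 = 2f
byte 7: 85 ^ 68 = ed
byte 8: a0 ^ 65 = c5

29 b5 65 07 99 f0 2f ed c5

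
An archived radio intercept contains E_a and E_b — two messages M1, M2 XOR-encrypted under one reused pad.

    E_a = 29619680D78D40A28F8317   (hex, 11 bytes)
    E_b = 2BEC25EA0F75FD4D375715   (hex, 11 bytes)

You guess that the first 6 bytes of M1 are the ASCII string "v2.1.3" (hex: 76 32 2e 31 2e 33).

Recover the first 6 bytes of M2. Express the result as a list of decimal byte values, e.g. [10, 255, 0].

[116, 191, 157, 91, 246, 203]

First, E_a ⊕ E_b = (M1 ⊕ K) ⊕ (M2 ⊕ K) = M1 ⊕ M2, so the key drops out. Then M2 = (M1 ⊕ M2) ⊕ M1 over the first 6 bytes.
byte 0: (29 ^ 2b) ^ 76 = 02 ^ 76 = 74
byte 1: (61 ^ ec) ^ 32 = 8d ^ 32 = bf
byte 2: (96 ^ 25) ^ 2e = b3 ^ 2e = 9d
byte 3: (80 ^ ea) ^ 31 = 6a ^ 31 = 5b
byte 4: (d7 ^ 0f) ^ 2e = d8 ^ 2e = f6
byte 5: (8d ^ 75) ^ 33 = f8 ^ 33 = cb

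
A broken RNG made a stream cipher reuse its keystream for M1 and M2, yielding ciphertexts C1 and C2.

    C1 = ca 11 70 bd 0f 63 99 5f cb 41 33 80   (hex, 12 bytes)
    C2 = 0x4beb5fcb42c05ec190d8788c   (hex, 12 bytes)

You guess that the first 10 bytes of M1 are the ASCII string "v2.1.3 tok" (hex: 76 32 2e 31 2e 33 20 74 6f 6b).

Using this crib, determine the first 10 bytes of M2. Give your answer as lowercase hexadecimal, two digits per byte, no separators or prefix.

First, C1 ⊕ C2 = (M1 ⊕ K) ⊕ (M2 ⊕ K) = M1 ⊕ M2, so the key drops out. Then M2 = (M1 ⊕ M2) ⊕ M1 over the first 10 bytes.
byte 0: (ca XOR 4b) XOR 76 = 81 XOR 76 = f7
byte 1: (11 XOR eb) XOR 32 = fa XOR 32 = c8
byte 2: (70 XOR 5f) XOR 2e = 2f XOR 2e = 01
byte 3: (bd XOR cb) XOR 31 = 76 XOR 31 = 47
byte 4: (0f XOR 42) XOR 2e = 4d XOR 2e = 63
byte 5: (63 XOR c0) XOR 33 = a3 XOR 33 = 90
byte 6: (99 XOR 5e) XOR 20 = c7 XOR 20 = e7
byte 7: (5f XOR c1) XOR 74 = 9e XOR 74 = ea
byte 8: (cb XOR 90) XOR 6f = 5b XOR 6f = 34
byte 9: (41 XOR d8) XOR 6b = 99 XOR 6b = f2

f7c801476390e7ea34f2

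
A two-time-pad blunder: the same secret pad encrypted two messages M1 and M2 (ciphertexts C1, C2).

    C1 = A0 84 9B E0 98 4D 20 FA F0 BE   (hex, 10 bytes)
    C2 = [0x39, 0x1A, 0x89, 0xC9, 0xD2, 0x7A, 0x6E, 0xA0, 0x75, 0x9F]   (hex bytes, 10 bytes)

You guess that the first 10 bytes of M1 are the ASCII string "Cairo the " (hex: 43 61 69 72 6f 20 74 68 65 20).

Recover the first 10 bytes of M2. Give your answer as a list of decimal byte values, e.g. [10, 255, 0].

First, C1 ⊕ C2 = (M1 ⊕ K) ⊕ (M2 ⊕ K) = M1 ⊕ M2, so the key drops out. Then M2 = (M1 ⊕ M2) ⊕ M1 over the first 10 bytes.
byte 0: (a0 ^ 39) ^ 43 = 99 ^ 43 = da
byte 1: (84 ^ 1a) ^ 61 = 9e ^ 61 = ff
byte 2: (9b ^ 89) ^ 69 = 12 ^ 69 = 7b
byte 3: (e0 ^ c9) ^ 72 = 29 ^ 72 = 5b
byte 4: (98 ^ d2) ^ 6f = 4a ^ 6f = 25
byte 5: (4d ^ 7a) ^ 20 = 37 ^ 20 = 17
byte 6: (20 ^ 6e) ^ 74 = 4e ^ 74 = 3a
byte 7: (fa ^ a0) ^ 68 = 5a ^ 68 = 32
byte 8: (f0 ^ 75) ^ 65 = 85 ^ 65 = e0
byte 9: (be ^ 9f) ^ 20 = 21 ^ 20 = 01

[218, 255, 123, 91, 37, 23, 58, 50, 224, 1]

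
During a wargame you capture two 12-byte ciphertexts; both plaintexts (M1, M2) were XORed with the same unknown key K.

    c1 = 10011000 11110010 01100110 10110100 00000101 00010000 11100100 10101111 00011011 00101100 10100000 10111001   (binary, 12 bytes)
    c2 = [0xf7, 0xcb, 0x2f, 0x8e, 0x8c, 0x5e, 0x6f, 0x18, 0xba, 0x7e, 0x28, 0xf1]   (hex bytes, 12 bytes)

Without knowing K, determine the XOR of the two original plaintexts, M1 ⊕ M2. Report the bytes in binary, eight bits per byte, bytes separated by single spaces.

01101111 00111001 01001001 00111010 10001001 01001110 10001011 10110111 10100001 01010010 10001000 01001000

c1 ⊕ c2 = (M1 ⊕ K) ⊕ (M2 ⊕ K) = M1 ⊕ M2 — the shared key cancels under XOR.
byte 0: 98 XOR f7 = 6f
byte 1: f2 XOR cb = 39
byte 2: 66 XOR 2f = 49
byte 3: b4 XOR 8e = 3a
byte 4: 05 XOR 8c = 89
byte 5: 10 XOR 5e = 4e
byte 6: e4 XOR 6f = 8b
byte 7: af XOR 18 = b7
byte 8: 1b XOR ba = a1
byte 9: 2c XOR 7e = 52
byte 10: a0 XOR 28 = 88
byte 11: b9 XOR f1 = 48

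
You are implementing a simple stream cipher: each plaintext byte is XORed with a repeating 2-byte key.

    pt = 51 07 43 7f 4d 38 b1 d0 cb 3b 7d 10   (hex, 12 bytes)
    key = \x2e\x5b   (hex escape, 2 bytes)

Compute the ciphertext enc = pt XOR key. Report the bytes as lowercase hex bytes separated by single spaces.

The 2-byte key repeats, so the effective keystream is 2e 5b 2e 5b 2e 5b 2e 5b 2e 5b 2e 5b.
byte 0: 51 xor 2e = 7f
byte 1: 07 xor 5b = 5c
byte 2: 43 xor 2e = 6d
byte 3: 7f xor 5b = 24
byte 4: 4d xor 2e = 63
byte 5: 38 xor 5b = 63
byte 6: b1 xor 2e = 9f
byte 7: d0 xor 5b = 8b
byte 8: cb xor 2e = e5
byte 9: 3b xor 5b = 60
byte 10: 7d xor 2e = 53
byte 11: 10 xor 5b = 4b

7f 5c 6d 24 63 63 9f 8b e5 60 53 4b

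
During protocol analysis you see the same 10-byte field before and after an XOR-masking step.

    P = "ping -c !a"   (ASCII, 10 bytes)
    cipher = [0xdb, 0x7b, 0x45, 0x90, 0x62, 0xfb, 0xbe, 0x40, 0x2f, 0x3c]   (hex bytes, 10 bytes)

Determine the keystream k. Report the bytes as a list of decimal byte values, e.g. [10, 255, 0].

[171, 18, 43, 247, 66, 214, 221, 96, 14, 93]

Since cipher = P ⊕ k, XORing both sides with P gives k = P ⊕ cipher.
01110000 ^ 11011011 = 10101011
01101001 ^ 01111011 = 00010010
01101110 ^ 01000101 = 00101011
01100111 ^ 10010000 = 11110111
00100000 ^ 01100010 = 01000010
00101101 ^ 11111011 = 11010110
01100011 ^ 10111110 = 11011101
00100000 ^ 01000000 = 01100000
00100001 ^ 00101111 = 00001110
01100001 ^ 00111100 = 01011101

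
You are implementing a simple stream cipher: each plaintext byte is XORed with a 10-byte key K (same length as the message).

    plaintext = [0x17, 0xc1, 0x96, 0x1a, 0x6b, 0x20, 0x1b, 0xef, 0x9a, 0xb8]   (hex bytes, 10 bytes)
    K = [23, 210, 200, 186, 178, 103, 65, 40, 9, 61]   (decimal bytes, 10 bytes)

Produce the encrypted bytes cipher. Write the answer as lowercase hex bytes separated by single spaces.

00 13 5e a0 d9 47 5a c7 93 85

XOR is its own inverse, so applying the key byte-wise gives the result directly.
17 XOR 17 = 00
c1 XOR d2 = 13
96 XOR c8 = 5e
1a XOR ba = a0
6b XOR b2 = d9
20 XOR 67 = 47
1b XOR 41 = 5a
ef XOR 28 = c7
9a XOR 09 = 93
b8 XOR 3d = 85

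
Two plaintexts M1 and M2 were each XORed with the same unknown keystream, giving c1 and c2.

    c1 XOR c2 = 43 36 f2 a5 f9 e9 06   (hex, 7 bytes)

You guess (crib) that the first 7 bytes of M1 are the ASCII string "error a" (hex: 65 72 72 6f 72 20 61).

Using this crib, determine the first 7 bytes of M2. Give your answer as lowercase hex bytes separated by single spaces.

26 44 80 ca 8b c9 67

Since c1 ⊕ c2 = M1 ⊕ M2, XORing with the guessed M1 bytes yields the corresponding M2 bytes: M2 = (c1 ⊕ c2) ⊕ M1.
43 ⊕ 65 = 26
36 ⊕ 72 = 44
f2 ⊕ 72 = 80
a5 ⊕ 6f = ca
f9 ⊕ 72 = 8b
e9 ⊕ 20 = c9
06 ⊕ 61 = 67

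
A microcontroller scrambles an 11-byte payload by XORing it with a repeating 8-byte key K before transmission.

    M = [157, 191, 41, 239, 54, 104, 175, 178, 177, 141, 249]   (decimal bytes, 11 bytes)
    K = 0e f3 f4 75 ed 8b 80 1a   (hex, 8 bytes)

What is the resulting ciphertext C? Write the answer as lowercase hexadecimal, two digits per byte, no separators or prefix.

934cdd9adbe32fa8bf7e0d

The 8-byte key repeats, so the effective keystream is 0e f3 f4 75 ed 8b 80 1a 0e f3 f4.
byte 0: 9d xor 0e = 93
byte 1: bf xor f3 = 4c
byte 2: 29 xor f4 = dd
byte 3: ef xor 75 = 9a
byte 4: 36 xor ed = db
byte 5: 68 xor 8b = e3
byte 6: af xor 80 = 2f
byte 7: b2 xor 1a = a8
byte 8: b1 xor 0e = bf
byte 9: 8d xor f3 = 7e
byte 10: f9 xor f4 = 0d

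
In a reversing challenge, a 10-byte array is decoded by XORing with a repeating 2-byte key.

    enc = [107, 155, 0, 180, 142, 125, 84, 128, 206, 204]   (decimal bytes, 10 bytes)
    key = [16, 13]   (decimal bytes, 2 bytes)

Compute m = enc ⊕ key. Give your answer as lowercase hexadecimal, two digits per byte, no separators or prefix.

The 2-byte key repeats, so the effective keystream is 10 0d 10 0d 10 0d 10 0d 10 0d.
byte 0: 6b xor 10 = 7b
byte 1: 9b xor 0d = 96
byte 2: 00 xor 10 = 10
byte 3: b4 xor 0d = b9
byte 4: 8e xor 10 = 9e
byte 5: 7d xor 0d = 70
byte 6: 54 xor 10 = 44
byte 7: 80 xor 0d = 8d
byte 8: ce xor 10 = de
byte 9: cc xor 0d = c1

7b9610b99e70448ddec1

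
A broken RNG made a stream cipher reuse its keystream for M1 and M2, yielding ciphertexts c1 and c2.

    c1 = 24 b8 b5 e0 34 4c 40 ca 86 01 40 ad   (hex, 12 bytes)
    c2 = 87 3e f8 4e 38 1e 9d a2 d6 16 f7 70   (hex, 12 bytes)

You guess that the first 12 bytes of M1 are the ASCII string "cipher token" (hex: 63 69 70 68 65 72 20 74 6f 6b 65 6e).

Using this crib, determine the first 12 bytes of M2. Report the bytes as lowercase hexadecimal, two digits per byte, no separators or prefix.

First, c1 ⊕ c2 = (M1 ⊕ K) ⊕ (M2 ⊕ K) = M1 ⊕ M2, so the key drops out. Then M2 = (M1 ⊕ M2) ⊕ M1 over the first 12 bytes.
byte 0: (24 XOR 87) XOR 63 = a3 XOR 63 = c0
byte 1: (b8 XOR 3e) XOR 69 = 86 XOR 69 = ef
byte 2: (b5 XOR f8) XOR 70 = 4d XOR 70 = 3d
byte 3: (e0 XOR 4e) XOR 68 = ae XOR 68 = c6
byte 4: (34 XOR 38) XOR 65 = 0c XOR 65 = 69
byte 5: (4c XOR 1e) XOR 72 = 52 XOR 72 = 20
byte 6: (40 XOR 9d) XOR 20 = dd XOR 20 = fd
byte 7: (ca XOR a2) XOR 74 = 68 XOR 74 = 1c
byte 8: (86 XOR d6) XOR 6f = 50 XOR 6f = 3f
byte 9: (01 XOR 16) XOR 6b = 17 XOR 6b = 7c
byte 10: (40 XOR f7) XOR 65 = b7 XOR 65 = d2
byte 11: (ad XOR 70) XOR 6e = dd XOR 6e = b3

c0ef3dc66920fd1c3f7cd2b3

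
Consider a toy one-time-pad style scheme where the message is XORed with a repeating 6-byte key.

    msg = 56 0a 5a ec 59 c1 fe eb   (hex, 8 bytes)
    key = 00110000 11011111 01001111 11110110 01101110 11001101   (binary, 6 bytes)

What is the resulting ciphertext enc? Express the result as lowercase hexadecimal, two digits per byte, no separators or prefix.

The 6-byte key repeats, so the effective keystream is 30 df 4f f6 6e cd 30 df.
byte 0: 56 XOR 30 = 66
byte 1: 0a XOR df = d5
byte 2: 5a XOR 4f = 15
byte 3: ec XOR f6 = 1a
byte 4: 59 XOR 6e = 37
byte 5: c1 XOR cd = 0c
byte 6: fe XOR 30 = ce
byte 7: eb XOR df = 34

66d5151a370cce34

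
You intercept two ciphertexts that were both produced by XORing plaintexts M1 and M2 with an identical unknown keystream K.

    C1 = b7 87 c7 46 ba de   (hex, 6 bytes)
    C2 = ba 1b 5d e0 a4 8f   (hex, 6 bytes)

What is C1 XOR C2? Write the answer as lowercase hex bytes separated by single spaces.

C1 ⊕ C2 = (M1 ⊕ K) ⊕ (M2 ⊕ K) = M1 ⊕ M2 — the shared key cancels under XOR.
10110111 ⊕ 10111010 = 00001101
10000111 ⊕ 00011011 = 10011100
11000111 ⊕ 01011101 = 10011010
01000110 ⊕ 11100000 = 10100110
10111010 ⊕ 10100100 = 00011110
11011110 ⊕ 10001111 = 01010001

0d 9c 9a a6 1e 51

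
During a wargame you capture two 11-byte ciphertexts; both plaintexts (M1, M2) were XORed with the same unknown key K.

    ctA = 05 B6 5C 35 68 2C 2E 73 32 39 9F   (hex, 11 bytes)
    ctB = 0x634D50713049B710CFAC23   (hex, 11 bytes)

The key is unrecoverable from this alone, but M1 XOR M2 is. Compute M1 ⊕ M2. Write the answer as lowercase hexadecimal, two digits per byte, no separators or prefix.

66fb0c4458659963fd95bc

ctA ⊕ ctB = (M1 ⊕ K) ⊕ (M2 ⊕ K) = M1 ⊕ M2 — the shared key cancels under XOR.
05 xor 63 = 66
b6 xor 4d = fb
5c xor 50 = 0c
35 xor 71 = 44
68 xor 30 = 58
2c xor 49 = 65
2e xor b7 = 99
73 xor 10 = 63
32 xor cf = fd
39 xor ac = 95
9f xor 23 = bc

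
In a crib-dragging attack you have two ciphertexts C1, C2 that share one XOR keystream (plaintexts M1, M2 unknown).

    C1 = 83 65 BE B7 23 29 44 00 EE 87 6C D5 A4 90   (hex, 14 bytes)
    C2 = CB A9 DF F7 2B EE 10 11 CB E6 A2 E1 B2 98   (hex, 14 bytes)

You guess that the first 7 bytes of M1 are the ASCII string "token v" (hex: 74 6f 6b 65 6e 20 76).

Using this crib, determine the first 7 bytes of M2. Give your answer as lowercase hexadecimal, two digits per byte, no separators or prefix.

First, C1 ⊕ C2 = (M1 ⊕ K) ⊕ (M2 ⊕ K) = M1 ⊕ M2, so the key drops out. Then M2 = (M1 ⊕ M2) ⊕ M1 over the first 7 bytes.
byte 0: (83 ^ cb) ^ 74 = 48 ^ 74 = 3c
byte 1: (65 ^ a9) ^ 6f = cc ^ 6f = a3
byte 2: (be ^ df) ^ 6b = 61 ^ 6b = 0a
byte 3: (b7 ^ f7) ^ 65 = 40 ^ 65 = 25
byte 4: (23 ^ 2b) ^ 6e = 08 ^ 6e = 66
byte 5: (29 ^ ee) ^ 20 = c7 ^ 20 = e7
byte 6: (44 ^ 10) ^ 76 = 54 ^ 76 = 22

3ca30a2566e722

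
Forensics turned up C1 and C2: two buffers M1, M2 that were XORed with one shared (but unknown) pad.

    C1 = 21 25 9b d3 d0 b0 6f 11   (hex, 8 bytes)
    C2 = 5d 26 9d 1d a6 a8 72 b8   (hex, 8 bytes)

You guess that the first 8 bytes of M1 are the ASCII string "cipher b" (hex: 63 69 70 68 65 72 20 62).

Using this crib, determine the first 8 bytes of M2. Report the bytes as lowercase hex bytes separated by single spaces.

First, C1 ⊕ C2 = (M1 ⊕ K) ⊕ (M2 ⊕ K) = M1 ⊕ M2, so the key drops out. Then M2 = (M1 ⊕ M2) ⊕ M1 over the first 8 bytes.
byte 0: (21 xor 5d) xor 63 = 7c xor 63 = 1f
byte 1: (25 xor 26) xor 69 = 03 xor 69 = 6a
byte 2: (9b xor 9d) xor 70 = 06 xor 70 = 76
byte 3: (d3 xor 1d) xor 68 = ce xor 68 = a6
byte 4: (d0 xor a6) xor 65 = 76 xor 65 = 13
byte 5: (b0 xor a8) xor 72 = 18 xor 72 = 6a
byte 6: (6f xor 72) xor 20 = 1d xor 20 = 3d
byte 7: (11 xor b8) xor 62 = a9 xor 62 = cb

1f 6a 76 a6 13 6a 3d cb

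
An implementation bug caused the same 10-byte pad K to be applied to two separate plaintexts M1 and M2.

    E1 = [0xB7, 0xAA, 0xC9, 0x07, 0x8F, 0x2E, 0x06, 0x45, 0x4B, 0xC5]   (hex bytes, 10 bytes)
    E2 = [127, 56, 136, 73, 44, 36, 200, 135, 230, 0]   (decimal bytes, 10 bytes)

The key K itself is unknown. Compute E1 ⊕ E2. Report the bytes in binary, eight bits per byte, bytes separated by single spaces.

11001000 10010010 01000001 01001110 10100011 00001010 11001110 11000010 10101101 11000101

E1 ⊕ E2 = (M1 ⊕ K) ⊕ (M2 ⊕ K) = M1 ⊕ M2 — the shared key cancels under XOR.
b7 xor 7f = c8
aa xor 38 = 92
c9 xor 88 = 41
07 xor 49 = 4e
8f xor 2c = a3
2e xor 24 = 0a
06 xor c8 = ce
45 xor 87 = c2
4b xor e6 = ad
c5 xor 00 = c5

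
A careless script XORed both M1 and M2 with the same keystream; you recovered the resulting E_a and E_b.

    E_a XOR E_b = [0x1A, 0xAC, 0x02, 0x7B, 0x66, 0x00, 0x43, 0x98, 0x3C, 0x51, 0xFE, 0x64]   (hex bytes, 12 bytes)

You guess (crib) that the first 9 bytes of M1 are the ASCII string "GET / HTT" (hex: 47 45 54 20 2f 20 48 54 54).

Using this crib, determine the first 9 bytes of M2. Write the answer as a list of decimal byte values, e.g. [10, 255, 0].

Since E_a ⊕ E_b = M1 ⊕ M2, XORing with the guessed M1 bytes yields the corresponding M2 bytes: M2 = (E_a ⊕ E_b) ⊕ M1.
byte 0: 1a xor 47 = 5d
byte 1: ac xor 45 = e9
byte 2: 02 xor 54 = 56
byte 3: 7b xor 20 = 5b
byte 4: 66 xor 2f = 49
byte 5: 00 xor 20 = 20
byte 6: 43 xor 48 = 0b
byte 7: 98 xor 54 = cc
byte 8: 3c xor 54 = 68

[93, 233, 86, 91, 73, 32, 11, 204, 104]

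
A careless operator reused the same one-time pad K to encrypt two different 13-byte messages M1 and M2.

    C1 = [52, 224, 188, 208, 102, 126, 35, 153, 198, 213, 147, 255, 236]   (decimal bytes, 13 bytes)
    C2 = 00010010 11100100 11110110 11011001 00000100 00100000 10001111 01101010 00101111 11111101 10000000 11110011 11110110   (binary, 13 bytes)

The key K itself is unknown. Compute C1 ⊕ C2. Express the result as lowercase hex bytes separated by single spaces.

26 04 4a 09 62 5e ac f3 e9 28 13 0c 1a

C1 ⊕ C2 = (M1 ⊕ K) ⊕ (M2 ⊕ K) = M1 ⊕ M2 — the shared key cancels under XOR.
byte 0:  52 ⊕  18 =  38
byte 1: 224 ⊕ 228 =   4
byte 2: 188 ⊕ 246 =  74
byte 3: 208 ⊕ 217 =   9
byte 4: 102 ⊕   4 =  98
byte 5: 126 ⊕  32 =  94
byte 6:  35 ⊕ 143 = 172
byte 7: 153 ⊕ 106 = 243
byte 8: 198 ⊕  47 = 233
byte 9: 213 ⊕ 253 =  40
byte 10: 147 ⊕ 128 =  19
byte 11: 255 ⊕ 243 =  12
byte 12: 236 ⊕ 246 =  26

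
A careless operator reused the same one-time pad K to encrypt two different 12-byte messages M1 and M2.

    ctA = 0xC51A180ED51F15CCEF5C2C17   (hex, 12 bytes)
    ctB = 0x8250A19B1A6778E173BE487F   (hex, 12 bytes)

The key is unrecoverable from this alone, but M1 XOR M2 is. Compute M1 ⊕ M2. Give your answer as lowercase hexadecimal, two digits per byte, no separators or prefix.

ctA ⊕ ctB = (M1 ⊕ K) ⊕ (M2 ⊕ K) = M1 ⊕ M2 — the shared key cancels under XOR.
c5 ^ 82 = 47
1a ^ 50 = 4a
18 ^ a1 = b9
0e ^ 9b = 95
d5 ^ 1a = cf
1f ^ 67 = 78
15 ^ 78 = 6d
cc ^ e1 = 2d
ef ^ 73 = 9c
5c ^ be = e2
2c ^ 48 = 64
17 ^ 7f = 68

474ab995cf786d2d9ce26468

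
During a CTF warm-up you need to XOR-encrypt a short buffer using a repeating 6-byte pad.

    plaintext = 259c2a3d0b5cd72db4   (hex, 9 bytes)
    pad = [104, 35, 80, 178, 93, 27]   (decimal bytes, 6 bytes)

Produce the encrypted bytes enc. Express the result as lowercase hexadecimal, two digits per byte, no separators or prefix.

4dbf7a8f5647bf0ee4

The 6-byte key repeats, so the effective keystream is 68 23 50 b2 5d 1b 68 23 50.
byte 0: 25 ^ 68 = 4d
byte 1: 9c ^ 23 = bf
byte 2: 2a ^ 50 = 7a
byte 3: 3d ^ b2 = 8f
byte 4: 0b ^ 5d = 56
byte 5: 5c ^ 1b = 47
byte 6: d7 ^ 68 = bf
byte 7: 2d ^ 23 = 0e
byte 8: b4 ^ 50 = e4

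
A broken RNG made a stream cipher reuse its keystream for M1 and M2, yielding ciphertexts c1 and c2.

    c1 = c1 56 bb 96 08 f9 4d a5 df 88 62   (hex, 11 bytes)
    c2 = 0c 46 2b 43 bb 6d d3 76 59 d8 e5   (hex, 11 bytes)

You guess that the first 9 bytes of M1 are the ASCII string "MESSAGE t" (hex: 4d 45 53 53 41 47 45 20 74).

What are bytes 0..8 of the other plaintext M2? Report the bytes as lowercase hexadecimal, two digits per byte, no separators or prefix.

8055c386f2d3dbf3f2

First, c1 ⊕ c2 = (M1 ⊕ K) ⊕ (M2 ⊕ K) = M1 ⊕ M2, so the key drops out. Then M2 = (M1 ⊕ M2) ⊕ M1 over the first 9 bytes.
byte 0: (c1 ⊕ 0c) ⊕ 4d = cd ⊕ 4d = 80
byte 1: (56 ⊕ 46) ⊕ 45 = 10 ⊕ 45 = 55
byte 2: (bb ⊕ 2b) ⊕ 53 = 90 ⊕ 53 = c3
byte 3: (96 ⊕ 43) ⊕ 53 = d5 ⊕ 53 = 86
byte 4: (08 ⊕ bb) ⊕ 41 = b3 ⊕ 41 = f2
byte 5: (f9 ⊕ 6d) ⊕ 47 = 94 ⊕ 47 = d3
byte 6: (4d ⊕ d3) ⊕ 45 = 9e ⊕ 45 = db
byte 7: (a5 ⊕ 76) ⊕ 20 = d3 ⊕ 20 = f3
byte 8: (df ⊕ 59) ⊕ 74 = 86 ⊕ 74 = f2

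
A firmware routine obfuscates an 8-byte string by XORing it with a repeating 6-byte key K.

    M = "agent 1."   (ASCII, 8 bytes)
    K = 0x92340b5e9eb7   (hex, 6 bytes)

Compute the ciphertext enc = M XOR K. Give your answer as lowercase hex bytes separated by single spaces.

f3 53 6e 30 ea 97 a3 1a

The 6-byte key repeats, so the effective keystream is 92 34 0b 5e 9e b7 92 34.
byte 0: 61 XOR 92 = f3
byte 1: 67 XOR 34 = 53
byte 2: 65 XOR 0b = 6e
byte 3: 6e XOR 5e = 30
byte 4: 74 XOR 9e = ea
byte 5: 20 XOR b7 = 97
byte 6: 31 XOR 92 = a3
byte 7: 2e XOR 34 = 1a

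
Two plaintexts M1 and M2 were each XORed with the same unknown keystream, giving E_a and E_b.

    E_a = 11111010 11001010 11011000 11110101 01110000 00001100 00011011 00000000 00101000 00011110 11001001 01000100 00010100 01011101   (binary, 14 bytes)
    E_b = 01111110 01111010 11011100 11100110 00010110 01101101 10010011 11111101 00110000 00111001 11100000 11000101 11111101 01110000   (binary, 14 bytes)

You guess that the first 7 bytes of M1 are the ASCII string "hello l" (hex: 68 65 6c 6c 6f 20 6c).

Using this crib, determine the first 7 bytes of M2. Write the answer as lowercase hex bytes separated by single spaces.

First, E_a ⊕ E_b = (M1 ⊕ K) ⊕ (M2 ⊕ K) = M1 ⊕ M2, so the key drops out. Then M2 = (M1 ⊕ M2) ⊕ M1 over the first 7 bytes.
byte 0: (fa ⊕ 7e) ⊕ 68 = 84 ⊕ 68 = ec
byte 1: (ca ⊕ 7a) ⊕ 65 = b0 ⊕ 65 = d5
byte 2: (d8 ⊕ dc) ⊕ 6c = 04 ⊕ 6c = 68
byte 3: (f5 ⊕ e6) ⊕ 6c = 13 ⊕ 6c = 7f
byte 4: (70 ⊕ 16) ⊕ 6f = 66 ⊕ 6f = 09
byte 5: (0c ⊕ 6d) ⊕ 20 = 61 ⊕ 20 = 41
byte 6: (1b ⊕ 93) ⊕ 6c = 88 ⊕ 6c = e4

ec d5 68 7f 09 41 e4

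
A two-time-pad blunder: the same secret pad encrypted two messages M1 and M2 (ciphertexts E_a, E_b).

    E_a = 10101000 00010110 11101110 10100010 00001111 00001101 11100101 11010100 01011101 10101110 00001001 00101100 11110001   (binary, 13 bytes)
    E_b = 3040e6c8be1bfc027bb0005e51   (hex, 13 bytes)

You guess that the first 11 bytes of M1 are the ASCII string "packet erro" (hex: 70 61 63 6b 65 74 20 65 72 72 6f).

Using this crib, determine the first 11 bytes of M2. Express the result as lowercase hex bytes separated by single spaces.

First, E_a ⊕ E_b = (M1 ⊕ K) ⊕ (M2 ⊕ K) = M1 ⊕ M2, so the key drops out. Then M2 = (M1 ⊕ M2) ⊕ M1 over the first 11 bytes.
byte 0: (a8 XOR 30) XOR 70 = 98 XOR 70 = e8
byte 1: (16 XOR 40) XOR 61 = 56 XOR 61 = 37
byte 2: (ee XOR e6) XOR 63 = 08 XOR 63 = 6b
byte 3: (a2 XOR c8) XOR 6b = 6a XOR 6b = 01
byte 4: (0f XOR be) XOR 65 = b1 XOR 65 = d4
byte 5: (0d XOR 1b) XOR 74 = 16 XOR 74 = 62
byte 6: (e5 XOR fc) XOR 20 = 19 XOR 20 = 39
byte 7: (d4 XOR 02) XOR 65 = d6 XOR 65 = b3
byte 8: (5d XOR 7b) XOR 72 = 26 XOR 72 = 54
byte 9: (ae XOR b0) XOR 72 = 1e XOR 72 = 6c
byte 10: (09 XOR 00) XOR 6f = 09 XOR 6f = 66

e8 37 6b 01 d4 62 39 b3 54 6c 66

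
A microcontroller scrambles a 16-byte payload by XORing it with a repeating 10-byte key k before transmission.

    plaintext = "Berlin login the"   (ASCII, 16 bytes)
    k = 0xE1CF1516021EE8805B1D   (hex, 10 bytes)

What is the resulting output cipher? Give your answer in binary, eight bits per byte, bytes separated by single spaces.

The 10-byte key repeats, so the effective keystream is e1 cf 15 16 02 1e e8 80 5b 1d e1 cf 15 16 02 1e.
byte 0: 42 XOR e1 = a3
byte 1: 65 XOR cf = aa
byte 2: 72 XOR 15 = 67
byte 3: 6c XOR 16 = 7a
byte 4: 69 XOR 02 = 6b
byte 5: 6e XOR 1e = 70
byte 6: 20 XOR e8 = c8
byte 7: 6c XOR 80 = ec
byte 8: 6f XOR 5b = 34
byte 9: 67 XOR 1d = 7a
byte 10: 69 XOR e1 = 88
byte 11: 6e XOR cf = a1
byte 12: 20 XOR 15 = 35
byte 13: 74 XOR 16 = 62
byte 14: 68 XOR 02 = 6a
byte 15: 65 XOR 1e = 7b

10100011 10101010 01100111 01111010 01101011 01110000 11001000 11101100 00110100 01111010 10001000 10100001 00110101 01100010 01101010 01111011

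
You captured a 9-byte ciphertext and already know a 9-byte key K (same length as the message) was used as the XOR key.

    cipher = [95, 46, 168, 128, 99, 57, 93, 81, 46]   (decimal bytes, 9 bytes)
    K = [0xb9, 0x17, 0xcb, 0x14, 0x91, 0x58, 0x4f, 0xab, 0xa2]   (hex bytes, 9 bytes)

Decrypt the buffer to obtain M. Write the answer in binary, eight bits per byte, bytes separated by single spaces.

5f xor b9 = e6
2e xor 17 = 39
a8 xor cb = 63
80 xor 14 = 94
63 xor 91 = f2
39 xor 58 = 61
5d xor 4f = 12
51 xor ab = fa
2e xor a2 = 8c

11100110 00111001 01100011 10010100 11110010 01100001 00010010 11111010 10001100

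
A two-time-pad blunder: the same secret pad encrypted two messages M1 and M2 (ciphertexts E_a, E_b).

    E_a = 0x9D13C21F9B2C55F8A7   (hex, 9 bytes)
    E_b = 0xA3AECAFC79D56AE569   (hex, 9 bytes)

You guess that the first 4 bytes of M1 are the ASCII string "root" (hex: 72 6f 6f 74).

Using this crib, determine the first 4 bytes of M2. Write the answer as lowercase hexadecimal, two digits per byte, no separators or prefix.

4cd26797

First, E_a ⊕ E_b = (M1 ⊕ K) ⊕ (M2 ⊕ K) = M1 ⊕ M2, so the key drops out. Then M2 = (M1 ⊕ M2) ⊕ M1 over the first 4 bytes.
byte 0: (9d ^ a3) ^ 72 = 3e ^ 72 = 4c
byte 1: (13 ^ ae) ^ 6f = bd ^ 6f = d2
byte 2: (c2 ^ ca) ^ 6f = 08 ^ 6f = 67
byte 3: (1f ^ fc) ^ 74 = e3 ^ 74 = 97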